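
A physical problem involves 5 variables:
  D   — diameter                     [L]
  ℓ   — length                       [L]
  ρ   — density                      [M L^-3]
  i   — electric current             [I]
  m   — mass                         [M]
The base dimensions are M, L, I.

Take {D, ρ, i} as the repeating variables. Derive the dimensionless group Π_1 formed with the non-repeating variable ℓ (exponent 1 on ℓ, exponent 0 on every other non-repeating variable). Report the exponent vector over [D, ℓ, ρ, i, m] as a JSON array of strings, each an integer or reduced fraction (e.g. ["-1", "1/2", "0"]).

["-1", "1", "0", "0", "0"]

Write exponents as rows M,L,I / cols D,ℓ,ρ,i,m:
  M: [ 0  0  1  0  1]
  L: [ 1  1 -3  0  0]
  I: [ 0  0  0  1  0]
Row reduction gives pivot columns D,ρ,i; rank = 3
Repeat: D,ρ,i; free: ℓ,m
RREF:
  r0: [   1    1    0    0    3]
  r1: [   0    0    1    0    1]
  r2: [   0    0    0    1    0]
Fix exponent of ℓ at 1, m at 0; solve each RREF row for its pivot's exponent:
  r0: exp(D) + (1)·1 = 0 ⇒ exp(D) = -1
  r1: exp(ρ) + (0)·1 = 0 ⇒ exp(ρ) = 0
  r2: exp(i) + (0)·1 = 0 ⇒ exp(i) = 0
Π_1 = D^-1 · ℓ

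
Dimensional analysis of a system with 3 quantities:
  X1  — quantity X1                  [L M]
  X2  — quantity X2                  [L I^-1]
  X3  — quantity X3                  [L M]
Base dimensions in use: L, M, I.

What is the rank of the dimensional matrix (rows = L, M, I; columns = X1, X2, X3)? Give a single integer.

Dimensional matrix (L×M×I by X1×X2×X3):
  L: [ 1  1  1]
  M: [ 1  0  1]
  I: [ 0 -1  0]
Row reduction gives pivot columns X1,X2; rank = 2

2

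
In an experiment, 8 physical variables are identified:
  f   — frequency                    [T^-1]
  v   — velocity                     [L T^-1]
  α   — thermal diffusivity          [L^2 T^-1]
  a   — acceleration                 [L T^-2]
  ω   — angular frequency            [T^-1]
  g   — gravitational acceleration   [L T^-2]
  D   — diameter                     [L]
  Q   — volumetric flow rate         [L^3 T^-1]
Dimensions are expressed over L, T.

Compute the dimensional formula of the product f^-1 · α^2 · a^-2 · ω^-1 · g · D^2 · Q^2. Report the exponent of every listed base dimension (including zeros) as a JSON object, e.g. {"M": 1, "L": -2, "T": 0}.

{"L": 11, "T": 0}

Exponent matrix [L,T] × [f,v,α,a,ω,g,D,Q]:
  L: [ 0  1  2  1  0  1  1  3]
  T: [-1 -1 -1 -2 -1 -2  0 -1]
  [L]: (-1)·0+(2)·2+(-2)·1+(-1)·0+(1)·1+(2)·1+(2)·3 = 11
  [T]: (-1)·-1+(2)·-1+(-2)·-2+(-1)·-1+(1)·-2+(2)·0+(2)·-1 = 0
⇒ L^11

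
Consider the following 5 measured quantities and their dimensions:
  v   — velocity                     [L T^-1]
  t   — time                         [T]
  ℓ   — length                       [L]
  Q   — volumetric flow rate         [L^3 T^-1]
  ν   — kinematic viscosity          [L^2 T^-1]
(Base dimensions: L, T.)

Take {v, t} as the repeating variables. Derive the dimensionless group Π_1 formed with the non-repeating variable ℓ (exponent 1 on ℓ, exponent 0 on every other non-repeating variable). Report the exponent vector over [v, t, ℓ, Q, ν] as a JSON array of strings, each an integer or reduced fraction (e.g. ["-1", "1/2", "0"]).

Dimensional matrix (L×T by v×t×ℓ×Q×ν):
  L: [ 1  0  1  3  2]
  T: [-1  1  0 -1 -1]
Echelon form has 2 nonzero rows (pivots: v,t)
Pivot set = {v,t}, free = {ℓ,Q,ν}
RREF:
  r0: [   1    0    1    3    2]
  r1: [   0    1    1    2    1]
Fix exponent of ℓ at 1, Q at 0, ν at 0; solve each RREF row for its pivot's exponent:
  r0: exp(v) + (1)·1 = 0 ⇒ exp(v) = -1
  r1: exp(t) + (1)·1 = 0 ⇒ exp(t) = -1
Π_1 = v^-1 · t^-1 · ℓ

["-1", "-1", "1", "0", "0"]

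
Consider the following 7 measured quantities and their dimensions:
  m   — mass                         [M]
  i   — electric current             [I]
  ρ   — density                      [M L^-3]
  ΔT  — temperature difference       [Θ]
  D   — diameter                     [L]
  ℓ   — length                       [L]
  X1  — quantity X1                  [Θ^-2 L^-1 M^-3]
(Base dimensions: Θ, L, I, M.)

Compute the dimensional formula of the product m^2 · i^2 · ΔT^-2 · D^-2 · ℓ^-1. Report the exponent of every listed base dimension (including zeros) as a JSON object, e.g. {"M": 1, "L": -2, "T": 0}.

Dimensional matrix (Θ×L×I×M by m×i×ρ×ΔT×D×ℓ×X1):
  Θ: [ 0  0  0  1  0  0 -2]
  L: [ 0  0 -3  0  1  1 -1]
  I: [ 0  1  0  0  0  0  0]
  M: [ 1  0  1  0  0  0 -3]
  [Θ]: (2)·0+(2)·0+(-2)·1+(-2)·0+(-1)·0 = -2
  [L]: (2)·0+(2)·0+(-2)·0+(-2)·1+(-1)·1 = -3
  [I]: (2)·0+(2)·1+(-2)·0+(-2)·0+(-1)·0 = 2
  [M]: (2)·1+(2)·0+(-2)·0+(-2)·0+(-1)·0 = 2
⇒ Θ^-2 L^-3 I^2 M^2

{"Θ": -2, "L": -3, "I": 2, "M": 2}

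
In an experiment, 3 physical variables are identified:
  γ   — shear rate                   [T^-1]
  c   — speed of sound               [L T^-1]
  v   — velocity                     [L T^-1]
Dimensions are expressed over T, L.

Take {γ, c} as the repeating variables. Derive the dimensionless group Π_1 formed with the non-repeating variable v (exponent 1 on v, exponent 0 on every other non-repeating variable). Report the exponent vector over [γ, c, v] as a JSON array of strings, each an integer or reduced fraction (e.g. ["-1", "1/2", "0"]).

["0", "-1", "1"]

Dimensional matrix (T×L by γ×c×v):
  T: [-1 -1 -1]
  L: [ 0  1  1]
Row reduction gives pivot columns γ,c; rank = 2
Pivot set = {γ,c}, free = {v}
RREF:
  r0: [   1    0    0]
  r1: [   0    1    1]
Fix exponent of v at 1; solve each RREF row for its pivot's exponent:
  r0: exp(γ) + (0)·1 = 0 ⇒ exp(γ) = 0
  r1: exp(c) + (1)·1 = 0 ⇒ exp(c) = -1
Π_1 = c^-1 · v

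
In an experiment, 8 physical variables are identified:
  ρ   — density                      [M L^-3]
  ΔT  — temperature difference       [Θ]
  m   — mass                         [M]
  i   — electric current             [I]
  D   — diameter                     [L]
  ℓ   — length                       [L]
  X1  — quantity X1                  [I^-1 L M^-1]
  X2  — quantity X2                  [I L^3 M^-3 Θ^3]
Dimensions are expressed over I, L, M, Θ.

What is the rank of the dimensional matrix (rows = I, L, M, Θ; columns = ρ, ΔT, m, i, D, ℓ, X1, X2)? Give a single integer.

Write exponents as rows I,L,M,Θ / cols ρ,ΔT,m,i,D,ℓ,X1,X2:
  I: [ 0  0  0  1  0  0 -1  1]
  L: [-3  0  0  0  1  1  1  3]
  M: [ 1  0  1  0  0  0 -1 -3]
  Θ: [ 0  1  0  0  0  0  0  3]
Row reduction gives pivot columns ρ,ΔT,m,i; rank = 4

4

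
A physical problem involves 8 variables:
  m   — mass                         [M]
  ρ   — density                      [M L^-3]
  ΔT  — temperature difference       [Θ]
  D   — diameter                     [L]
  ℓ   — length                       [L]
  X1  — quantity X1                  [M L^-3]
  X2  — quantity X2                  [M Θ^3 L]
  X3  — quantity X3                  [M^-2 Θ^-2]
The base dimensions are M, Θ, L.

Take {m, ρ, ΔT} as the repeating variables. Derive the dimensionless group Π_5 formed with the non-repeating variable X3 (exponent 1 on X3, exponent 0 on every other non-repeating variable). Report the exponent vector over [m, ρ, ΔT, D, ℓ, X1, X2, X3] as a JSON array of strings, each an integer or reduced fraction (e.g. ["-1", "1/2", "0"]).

["2", "0", "2", "0", "0", "0", "0", "1"]

Dimensional matrix (M×Θ×L by m×ρ×ΔT×D×ℓ×X1×X2×X3):
  M: [ 1  1  0  0  0  1  1 -2]
  Θ: [ 0  0  1  0  0  0  3 -2]
  L: [ 0 -3  0  1  1 -3  1  0]
Echelon form has 3 nonzero rows (pivots: m,ρ,ΔT)
Pivot set = {m,ρ,ΔT}, free = {D,ℓ,X1,X2,X3}
RREF:
  r0: [   1    0    0  1/3  1/3    0  4/3   -2]
  r1: [   0    1    0 -1/3 -1/3    1 -1/3    0]
  r2: [   0    0    1    0    0    0    3   -2]
Fix exponent of X3 at 1, D at 0, ℓ at 0, X1 at 0, X2 at 0; solve each RREF row for its pivot's exponent:
  r0: exp(m) + (-2)·1 = 0 ⇒ exp(m) = 2
  r1: exp(ρ) + (0)·1 = 0 ⇒ exp(ρ) = 0
  r2: exp(ΔT) + (-2)·1 = 0 ⇒ exp(ΔT) = 2
Π_5 = m^2 · ΔT^2 · X3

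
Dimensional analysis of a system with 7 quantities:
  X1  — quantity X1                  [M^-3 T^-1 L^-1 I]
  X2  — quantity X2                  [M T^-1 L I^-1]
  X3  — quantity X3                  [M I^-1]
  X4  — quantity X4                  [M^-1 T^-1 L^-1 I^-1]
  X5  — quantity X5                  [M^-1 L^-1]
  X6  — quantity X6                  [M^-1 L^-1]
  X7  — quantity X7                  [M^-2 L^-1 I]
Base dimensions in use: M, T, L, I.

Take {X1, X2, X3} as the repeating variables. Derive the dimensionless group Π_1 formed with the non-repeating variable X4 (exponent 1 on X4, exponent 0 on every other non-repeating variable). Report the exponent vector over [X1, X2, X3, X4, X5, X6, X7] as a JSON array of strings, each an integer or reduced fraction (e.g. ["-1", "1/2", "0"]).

Write exponents as rows M,T,L,I / cols X1,X2,X3,X4,X5,X6,X7:
  M: [-3  1  1 -1 -1 -1 -2]
  T: [-1 -1  0 -1  0  0  0]
  L: [-1  1  0 -1 -1 -1 -1]
  I: [ 1 -1 -1 -1  0  0  1]
RREF → pivots at {X1,X2,X3} ⇒ r = 3
Pivot set = {X1,X2,X3}, free = {X4,X5,X6,X7}
RREF:
  r0: [   1    0    0    1  1/2  1/2  1/2]
  r1: [   0    1    0    0 -1/2 -1/2 -1/2]
  r2: [   0    0    1    2    1    1    0]
  r3: [   0    0    0    0    0    0    0]
Fix exponent of X4 at 1, X5 at 0, X6 at 0, X7 at 0; solve each RREF row for its pivot's exponent:
  r0: exp(X1) + (1)·1 = 0 ⇒ exp(X1) = -1
  r1: exp(X2) + (0)·1 = 0 ⇒ exp(X2) = 0
  r2: exp(X3) + (2)·1 = 0 ⇒ exp(X3) = -2
Π_1 = X1^-1 · X3^-2 · X4

["-1", "0", "-2", "1", "0", "0", "0"]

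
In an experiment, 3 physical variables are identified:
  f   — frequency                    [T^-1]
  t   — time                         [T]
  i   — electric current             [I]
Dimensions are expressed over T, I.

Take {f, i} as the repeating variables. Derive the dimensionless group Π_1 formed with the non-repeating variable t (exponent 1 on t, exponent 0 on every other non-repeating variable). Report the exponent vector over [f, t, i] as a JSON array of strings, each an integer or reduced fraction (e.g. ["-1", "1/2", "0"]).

["1", "1", "0"]

Write exponents as rows T,I / cols f,t,i:
  T: [-1  1  0]
  I: [ 0  0  1]
Row reduction gives pivot columns f,i; rank = 2
Repeat: f,i; free: t
RREF:
  r0: [   1   -1    0]
  r1: [   0    0    1]
Fix exponent of t at 1; solve each RREF row for its pivot's exponent:
  r0: exp(f) + (-1)·1 = 0 ⇒ exp(f) = 1
  r1: exp(i) + (0)·1 = 0 ⇒ exp(i) = 0
Π_1 = f · t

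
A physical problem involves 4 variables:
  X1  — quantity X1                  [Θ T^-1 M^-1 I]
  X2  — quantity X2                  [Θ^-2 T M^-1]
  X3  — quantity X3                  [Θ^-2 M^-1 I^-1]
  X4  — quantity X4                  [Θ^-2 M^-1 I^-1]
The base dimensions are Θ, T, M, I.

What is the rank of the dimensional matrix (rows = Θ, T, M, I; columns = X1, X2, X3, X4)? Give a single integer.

Dimensional matrix (Θ×T×M×I by X1×X2×X3×X4):
  Θ: [ 1 -2 -2 -2]
  T: [-1  1  0  0]
  M: [-1 -1 -1 -1]
  I: [ 1  0 -1 -1]
Row reduction gives pivot columns X1,X2,X3; rank = 3

3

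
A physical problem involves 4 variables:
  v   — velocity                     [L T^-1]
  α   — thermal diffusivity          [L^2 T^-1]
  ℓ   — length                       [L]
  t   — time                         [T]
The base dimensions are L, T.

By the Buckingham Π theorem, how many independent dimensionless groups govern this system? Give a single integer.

2

Write exponents as rows L,T / cols v,α,ℓ,t:
  L: [ 1  2  1  0]
  T: [-1 -1  0  1]
Echelon form has 2 nonzero rows (pivots: v,α)
Π count = n − r = 4 − 2 = 2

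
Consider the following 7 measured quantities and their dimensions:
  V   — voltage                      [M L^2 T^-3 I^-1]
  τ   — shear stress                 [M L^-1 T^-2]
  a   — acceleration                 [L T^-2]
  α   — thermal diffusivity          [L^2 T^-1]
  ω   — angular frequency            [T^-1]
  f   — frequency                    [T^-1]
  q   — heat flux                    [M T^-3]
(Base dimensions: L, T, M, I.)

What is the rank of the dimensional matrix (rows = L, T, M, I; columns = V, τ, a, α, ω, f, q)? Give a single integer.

Exponent matrix [L,T,M,I] × [V,τ,a,α,ω,f,q]:
  L: [ 2 -1  1  2  0  0  0]
  T: [-3 -2 -2 -1 -1 -1 -3]
  M: [ 1  1  0  0  0  0  1]
  I: [-1  0  0  0  0  0  0]
Row reduction gives pivot columns V,τ,a,α; rank = 4

4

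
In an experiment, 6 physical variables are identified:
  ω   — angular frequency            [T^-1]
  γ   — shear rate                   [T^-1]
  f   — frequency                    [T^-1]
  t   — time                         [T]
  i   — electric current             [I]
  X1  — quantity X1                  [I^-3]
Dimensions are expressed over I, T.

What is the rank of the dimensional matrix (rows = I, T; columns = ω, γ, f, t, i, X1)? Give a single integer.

Exponent matrix [I,T] × [ω,γ,f,t,i,X1]:
  I: [ 0  0  0  0  1 -3]
  T: [-1 -1 -1  1  0  0]
Row reduction gives pivot columns ω,i; rank = 2

2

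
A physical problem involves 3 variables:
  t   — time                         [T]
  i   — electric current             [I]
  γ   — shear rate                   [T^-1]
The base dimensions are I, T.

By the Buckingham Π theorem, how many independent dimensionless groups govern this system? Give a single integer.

1

Dimensional matrix (I×T by t×i×γ):
  I: [ 0  1  0]
  T: [ 1  0 -1]
Row reduction gives pivot columns t,i; rank = 2
3 vars − rank 2 = 1 Π group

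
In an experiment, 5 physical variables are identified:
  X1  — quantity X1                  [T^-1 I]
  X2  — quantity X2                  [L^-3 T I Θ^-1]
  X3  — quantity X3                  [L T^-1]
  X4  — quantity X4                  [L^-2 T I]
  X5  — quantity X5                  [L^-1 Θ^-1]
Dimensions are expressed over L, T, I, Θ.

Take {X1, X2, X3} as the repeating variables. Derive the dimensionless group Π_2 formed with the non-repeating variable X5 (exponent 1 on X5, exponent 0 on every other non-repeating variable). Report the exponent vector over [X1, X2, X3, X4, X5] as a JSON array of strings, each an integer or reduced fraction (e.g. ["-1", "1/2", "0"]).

["1", "-1", "-2", "0", "1"]

Exponent matrix [L,T,I,Θ] × [X1,X2,X3,X4,X5]:
  L: [ 0 -3  1 -2 -1]
  T: [-1  1 -1  1  0]
  I: [ 1  1  0  1  0]
  Θ: [ 0 -1  0  0 -1]
Echelon form has 3 nonzero rows (pivots: X1,X2,X3)
Repeat: X1,X2,X3; free: X4,X5
RREF:
  r0: [   1    0    0    1   -1]
  r1: [   0    1    0    0    1]
  r2: [   0    0    1   -2    2]
  r3: [   0    0    0    0    0]
Fix exponent of X5 at 1, X4 at 0; solve each RREF row for its pivot's exponent:
  r0: exp(X1) + (-1)·1 = 0 ⇒ exp(X1) = 1
  r1: exp(X2) + (1)·1 = 0 ⇒ exp(X2) = -1
  r2: exp(X3) + (2)·1 = 0 ⇒ exp(X3) = -2
Π_2 = X1 · X2^-1 · X3^-2 · X5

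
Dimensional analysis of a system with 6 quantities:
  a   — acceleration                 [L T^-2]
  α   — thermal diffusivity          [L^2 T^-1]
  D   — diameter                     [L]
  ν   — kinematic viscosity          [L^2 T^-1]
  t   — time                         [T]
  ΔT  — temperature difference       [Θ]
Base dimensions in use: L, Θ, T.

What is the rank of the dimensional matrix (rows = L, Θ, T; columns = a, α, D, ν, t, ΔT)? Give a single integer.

3

Write exponents as rows L,Θ,T / cols a,α,D,ν,t,ΔT:
  L: [ 1  2  1  2  0  0]
  Θ: [ 0  0  0  0  0  1]
  T: [-2 -1  0 -1  1  0]
RREF → pivots at {a,α,ΔT} ⇒ r = 3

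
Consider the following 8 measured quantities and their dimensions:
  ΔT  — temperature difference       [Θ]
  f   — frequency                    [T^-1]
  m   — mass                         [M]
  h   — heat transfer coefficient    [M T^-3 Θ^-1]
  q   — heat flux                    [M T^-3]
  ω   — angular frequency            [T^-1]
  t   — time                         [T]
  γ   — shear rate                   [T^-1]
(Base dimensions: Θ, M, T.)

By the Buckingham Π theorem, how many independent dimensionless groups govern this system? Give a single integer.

5

Exponent matrix [Θ,M,T] × [ΔT,f,m,h,q,ω,t,γ]:
  Θ: [ 1  0  0 -1  0  0  0  0]
  M: [ 0  0  1  1  1  0  0  0]
  T: [ 0 -1  0 -3 -3 -1  1 -1]
RREF → pivots at {ΔT,f,m} ⇒ r = 3
n=8, r=3 ⇒ 5 dimensionless groups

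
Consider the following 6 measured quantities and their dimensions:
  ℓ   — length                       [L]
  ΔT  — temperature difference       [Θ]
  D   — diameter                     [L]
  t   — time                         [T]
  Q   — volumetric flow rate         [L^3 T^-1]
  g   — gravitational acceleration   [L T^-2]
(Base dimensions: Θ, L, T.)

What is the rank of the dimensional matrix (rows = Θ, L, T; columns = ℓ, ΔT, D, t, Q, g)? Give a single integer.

3

Dimensional matrix (Θ×L×T by ℓ×ΔT×D×t×Q×g):
  Θ: [ 0  1  0  0  0  0]
  L: [ 1  0  1  0  3  1]
  T: [ 0  0  0  1 -1 -2]
Row reduction gives pivot columns ℓ,ΔT,t; rank = 3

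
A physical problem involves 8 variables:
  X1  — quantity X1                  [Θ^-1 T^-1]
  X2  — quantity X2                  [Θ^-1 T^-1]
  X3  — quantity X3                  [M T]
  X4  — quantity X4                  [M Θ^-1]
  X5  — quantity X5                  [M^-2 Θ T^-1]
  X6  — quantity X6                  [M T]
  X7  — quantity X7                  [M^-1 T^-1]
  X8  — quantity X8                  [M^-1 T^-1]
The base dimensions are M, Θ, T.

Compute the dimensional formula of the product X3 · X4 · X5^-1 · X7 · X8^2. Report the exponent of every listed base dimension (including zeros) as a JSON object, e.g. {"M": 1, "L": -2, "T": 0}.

Dimensional matrix (M×Θ×T by X1×X2×X3×X4×X5×X6×X7×X8):
  M: [ 0  0  1  1 -2  1 -1 -1]
  Θ: [-1 -1  0 -1  1  0  0  0]
  T: [-1 -1  1  0 -1  1 -1 -1]
  [M]: (1)·1+(1)·1+(-1)·-2+(1)·-1+(2)·-1 = 1
  [Θ]: (1)·0+(1)·-1+(-1)·1+(1)·0+(2)·0 = -2
  [T]: (1)·1+(1)·0+(-1)·-1+(1)·-1+(2)·-1 = -1
⇒ M Θ^-2 T^-1

{"M": 1, "Θ": -2, "T": -1}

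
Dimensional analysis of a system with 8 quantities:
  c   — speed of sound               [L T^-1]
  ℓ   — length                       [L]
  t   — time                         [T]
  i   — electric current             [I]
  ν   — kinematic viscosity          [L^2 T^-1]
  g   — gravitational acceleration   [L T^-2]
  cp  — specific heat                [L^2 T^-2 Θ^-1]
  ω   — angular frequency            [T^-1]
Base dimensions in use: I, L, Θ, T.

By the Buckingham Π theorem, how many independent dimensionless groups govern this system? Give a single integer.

Exponent matrix [I,L,Θ,T] × [c,ℓ,t,i,ν,g,cp,ω]:
  I: [ 0  0  0  1  0  0  0  0]
  L: [ 1  1  0  0  2  1  2  0]
  Θ: [ 0  0  0  0  0  0 -1  0]
  T: [-1  0  1  0 -1 -2 -2 -1]
RREF → pivots at {c,ℓ,i,cp} ⇒ r = 4
n=8, r=4 ⇒ 4 dimensionless groups

4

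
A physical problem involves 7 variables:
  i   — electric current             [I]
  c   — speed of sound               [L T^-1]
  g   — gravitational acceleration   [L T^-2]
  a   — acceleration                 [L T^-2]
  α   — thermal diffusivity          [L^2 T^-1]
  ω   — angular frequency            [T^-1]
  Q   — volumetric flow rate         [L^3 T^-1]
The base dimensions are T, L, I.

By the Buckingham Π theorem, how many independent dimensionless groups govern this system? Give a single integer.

Write exponents as rows T,L,I / cols i,c,g,a,α,ω,Q:
  T: [ 0 -1 -2 -2 -1 -1 -1]
  L: [ 0  1  1  1  2  0  3]
  I: [ 1  0  0  0  0  0  0]
RREF → pivots at {i,c,g} ⇒ r = 3
n=7, r=3 ⇒ 4 dimensionless groups

4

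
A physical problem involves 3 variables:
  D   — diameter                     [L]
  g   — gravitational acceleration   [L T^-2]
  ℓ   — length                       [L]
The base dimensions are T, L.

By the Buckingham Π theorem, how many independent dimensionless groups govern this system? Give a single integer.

1

Write exponents as rows T,L / cols D,g,ℓ:
  T: [ 0 -2  0]
  L: [ 1  1  1]
Echelon form has 2 nonzero rows (pivots: D,g)
Π count = n − r = 3 − 2 = 1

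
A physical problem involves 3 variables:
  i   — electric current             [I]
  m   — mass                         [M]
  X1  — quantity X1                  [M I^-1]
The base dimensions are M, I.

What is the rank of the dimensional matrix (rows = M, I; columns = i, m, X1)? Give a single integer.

Write exponents as rows M,I / cols i,m,X1:
  M: [ 0  1  1]
  I: [ 1  0 -1]
RREF → pivots at {i,m} ⇒ r = 2

2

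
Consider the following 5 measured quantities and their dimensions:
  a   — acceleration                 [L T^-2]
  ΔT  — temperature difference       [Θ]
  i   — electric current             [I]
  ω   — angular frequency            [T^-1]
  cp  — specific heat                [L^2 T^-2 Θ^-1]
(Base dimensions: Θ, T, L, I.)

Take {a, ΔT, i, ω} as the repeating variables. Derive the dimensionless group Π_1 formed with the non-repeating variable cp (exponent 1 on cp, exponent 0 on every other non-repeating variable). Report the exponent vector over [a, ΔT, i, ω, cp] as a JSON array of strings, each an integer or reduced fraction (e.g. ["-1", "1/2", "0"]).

Write exponents as rows Θ,T,L,I / cols a,ΔT,i,ω,cp:
  Θ: [ 0  1  0  0 -1]
  T: [-2  0  0 -1 -2]
  L: [ 1  0  0  0  2]
  I: [ 0  0  1  0  0]
Row reduction gives pivot columns a,ΔT,i,ω; rank = 4
Pivot set = {a,ΔT,i,ω}, free = {cp}
RREF:
  r0: [   1    0    0    0    2]
  r1: [   0    1    0    0   -1]
  r2: [   0    0    1    0    0]
  r3: [   0    0    0    1   -2]
Fix exponent of cp at 1; solve each RREF row for its pivot's exponent:
  r0: exp(a) + (2)·1 = 0 ⇒ exp(a) = -2
  r1: exp(ΔT) + (-1)·1 = 0 ⇒ exp(ΔT) = 1
  r2: exp(i) + (0)·1 = 0 ⇒ exp(i) = 0
  r3: exp(ω) + (-2)·1 = 0 ⇒ exp(ω) = 2
Π_1 = a^-2 · ΔT · ω^2 · cp

["-2", "1", "0", "2", "1"]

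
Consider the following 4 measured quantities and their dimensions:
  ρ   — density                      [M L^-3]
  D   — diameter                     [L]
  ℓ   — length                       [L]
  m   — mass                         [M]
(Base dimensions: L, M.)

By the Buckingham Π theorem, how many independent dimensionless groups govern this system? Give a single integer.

2

Dimensional matrix (L×M by ρ×D×ℓ×m):
  L: [-3  1  1  0]
  M: [ 1  0  0  1]
RREF → pivots at {ρ,D} ⇒ r = 2
Π count = n − r = 4 − 2 = 2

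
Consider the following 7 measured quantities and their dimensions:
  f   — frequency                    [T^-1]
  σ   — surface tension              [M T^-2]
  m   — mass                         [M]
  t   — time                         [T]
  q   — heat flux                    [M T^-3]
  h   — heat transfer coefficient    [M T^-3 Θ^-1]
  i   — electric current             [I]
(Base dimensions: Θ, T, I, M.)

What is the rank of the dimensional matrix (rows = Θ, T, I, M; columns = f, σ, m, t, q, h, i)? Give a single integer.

4

Exponent matrix [Θ,T,I,M] × [f,σ,m,t,q,h,i]:
  Θ: [ 0  0  0  0  0 -1  0]
  T: [-1 -2  0  1 -3 -3  0]
  I: [ 0  0  0  0  0  0  1]
  M: [ 0  1  1  0  1  1  0]
RREF → pivots at {f,σ,h,i} ⇒ r = 4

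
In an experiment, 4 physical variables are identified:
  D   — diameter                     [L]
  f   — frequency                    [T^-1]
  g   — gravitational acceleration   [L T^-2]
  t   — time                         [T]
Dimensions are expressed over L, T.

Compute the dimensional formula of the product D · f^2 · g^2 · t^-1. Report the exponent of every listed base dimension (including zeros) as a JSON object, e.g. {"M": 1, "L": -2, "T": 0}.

Dimensional matrix (L×T by D×f×g×t):
  L: [ 1  0  1  0]
  T: [ 0 -1 -2  1]
  [L]: (1)·1+(2)·0+(2)·1+(-1)·0 = 3
  [T]: (1)·0+(2)·-1+(2)·-2+(-1)·1 = -7
⇒ L^3 T^-7

{"L": 3, "T": -7}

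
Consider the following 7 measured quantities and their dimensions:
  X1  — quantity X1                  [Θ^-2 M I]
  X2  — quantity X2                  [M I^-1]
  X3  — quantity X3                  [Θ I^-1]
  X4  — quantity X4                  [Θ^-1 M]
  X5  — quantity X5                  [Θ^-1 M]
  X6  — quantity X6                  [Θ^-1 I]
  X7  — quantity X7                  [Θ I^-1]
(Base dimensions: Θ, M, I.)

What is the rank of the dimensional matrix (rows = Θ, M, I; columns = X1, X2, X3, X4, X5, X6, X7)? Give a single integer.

Dimensional matrix (Θ×M×I by X1×X2×X3×X4×X5×X6×X7):
  Θ: [-2  0  1 -1 -1 -1  1]
  M: [ 1  1  0  1  1  0  0]
  I: [ 1 -1 -1  0  0  1 -1]
Row reduction gives pivot columns X1,X2; rank = 2

2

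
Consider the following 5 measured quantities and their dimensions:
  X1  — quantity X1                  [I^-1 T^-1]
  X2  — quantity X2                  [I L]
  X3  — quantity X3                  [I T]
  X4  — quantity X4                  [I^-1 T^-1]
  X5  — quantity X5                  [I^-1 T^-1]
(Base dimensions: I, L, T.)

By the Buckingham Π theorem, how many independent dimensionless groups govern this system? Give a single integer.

3

Write exponents as rows I,L,T / cols X1,X2,X3,X4,X5:
  I: [-1  1  1 -1 -1]
  L: [ 0  1  0  0  0]
  T: [-1  0  1 -1 -1]
RREF → pivots at {X1,X2} ⇒ r = 2
Π count = n − r = 5 − 2 = 3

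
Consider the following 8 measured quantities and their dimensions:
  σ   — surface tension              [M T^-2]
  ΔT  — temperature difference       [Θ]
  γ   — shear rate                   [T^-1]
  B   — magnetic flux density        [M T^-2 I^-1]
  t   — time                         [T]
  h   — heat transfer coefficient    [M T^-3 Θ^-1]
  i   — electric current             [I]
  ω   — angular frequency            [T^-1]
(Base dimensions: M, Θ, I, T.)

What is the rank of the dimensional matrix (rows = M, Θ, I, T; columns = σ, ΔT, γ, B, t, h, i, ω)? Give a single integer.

Dimensional matrix (M×Θ×I×T by σ×ΔT×γ×B×t×h×i×ω):
  M: [ 1  0  0  1  0  1  0  0]
  Θ: [ 0  1  0  0  0 -1  0  0]
  I: [ 0  0  0 -1  0  0  1  0]
  T: [-2  0 -1 -2  1 -3  0 -1]
Echelon form has 4 nonzero rows (pivots: σ,ΔT,γ,B)

4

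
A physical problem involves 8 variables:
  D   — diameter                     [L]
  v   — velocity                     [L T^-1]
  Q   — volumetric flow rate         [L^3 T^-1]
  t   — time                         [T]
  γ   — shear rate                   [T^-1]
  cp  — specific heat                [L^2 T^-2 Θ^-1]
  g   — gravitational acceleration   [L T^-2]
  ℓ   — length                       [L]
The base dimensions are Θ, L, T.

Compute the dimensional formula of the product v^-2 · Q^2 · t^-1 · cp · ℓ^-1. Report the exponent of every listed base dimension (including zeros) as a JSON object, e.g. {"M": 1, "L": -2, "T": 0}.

{"Θ": -1, "L": 5, "T": -3}

Exponent matrix [Θ,L,T] × [D,v,Q,t,γ,cp,g,ℓ]:
  Θ: [ 0  0  0  0  0 -1  0  0]
  L: [ 1  1  3  0  0  2  1  1]
  T: [ 0 -1 -1  1 -1 -2 -2  0]
  [Θ]: (-2)·0+(2)·0+(-1)·0+(1)·-1+(-1)·0 = -1
  [L]: (-2)·1+(2)·3+(-1)·0+(1)·2+(-1)·1 = 5
  [T]: (-2)·-1+(2)·-1+(-1)·1+(1)·-2+(-1)·0 = -3
⇒ Θ^-1 L^5 T^-3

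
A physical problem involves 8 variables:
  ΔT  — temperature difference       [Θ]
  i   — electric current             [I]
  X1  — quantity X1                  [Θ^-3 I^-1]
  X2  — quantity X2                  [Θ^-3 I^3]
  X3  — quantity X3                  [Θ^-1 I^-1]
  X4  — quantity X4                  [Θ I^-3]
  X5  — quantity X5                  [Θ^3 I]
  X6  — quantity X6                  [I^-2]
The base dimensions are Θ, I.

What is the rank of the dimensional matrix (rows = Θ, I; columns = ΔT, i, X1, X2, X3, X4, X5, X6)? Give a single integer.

2

Write exponents as rows Θ,I / cols ΔT,i,X1,X2,X3,X4,X5,X6:
  Θ: [ 1  0 -3 -3 -1  1  3  0]
  I: [ 0  1 -1  3 -1 -3  1 -2]
RREF → pivots at {ΔT,i} ⇒ r = 2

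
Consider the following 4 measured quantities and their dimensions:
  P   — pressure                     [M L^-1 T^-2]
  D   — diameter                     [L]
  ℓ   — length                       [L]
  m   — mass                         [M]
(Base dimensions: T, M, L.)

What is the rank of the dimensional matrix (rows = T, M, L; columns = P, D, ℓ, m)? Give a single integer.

Dimensional matrix (T×M×L by P×D×ℓ×m):
  T: [-2  0  0  0]
  M: [ 1  0  0  1]
  L: [-1  1  1  0]
RREF → pivots at {P,D,m} ⇒ r = 3

3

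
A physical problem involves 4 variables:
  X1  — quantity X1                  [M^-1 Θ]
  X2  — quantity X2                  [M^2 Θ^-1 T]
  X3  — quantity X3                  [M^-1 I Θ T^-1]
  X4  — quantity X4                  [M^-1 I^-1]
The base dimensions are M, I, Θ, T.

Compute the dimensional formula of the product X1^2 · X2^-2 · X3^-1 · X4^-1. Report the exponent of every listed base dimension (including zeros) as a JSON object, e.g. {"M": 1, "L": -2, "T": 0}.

Dimensional matrix (M×I×Θ×T by X1×X2×X3×X4):
  M: [-1  2 -1 -1]
  I: [ 0  0  1 -1]
  Θ: [ 1 -1  1  0]
  T: [ 0  1 -1  0]
  [M]: (2)·-1+(-2)·2+(-1)·-1+(-1)·-1 = -4
  [I]: (2)·0+(-2)·0+(-1)·1+(-1)·-1 = 0
  [Θ]: (2)·1+(-2)·-1+(-1)·1+(-1)·0 = 3
  [T]: (2)·0+(-2)·1+(-1)·-1+(-1)·0 = -1
⇒ M^-4 Θ^3 T^-1

{"M": -4, "I": 0, "Θ": 3, "T": -1}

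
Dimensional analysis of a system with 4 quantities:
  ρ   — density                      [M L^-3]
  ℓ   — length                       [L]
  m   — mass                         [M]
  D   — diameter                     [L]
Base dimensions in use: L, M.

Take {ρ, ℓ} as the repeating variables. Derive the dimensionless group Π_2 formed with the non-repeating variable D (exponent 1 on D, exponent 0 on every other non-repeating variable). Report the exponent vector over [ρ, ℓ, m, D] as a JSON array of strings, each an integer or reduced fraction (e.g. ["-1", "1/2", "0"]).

["0", "-1", "0", "1"]

Exponent matrix [L,M] × [ρ,ℓ,m,D]:
  L: [-3  1  0  1]
  M: [ 1  0  1  0]
Row reduction gives pivot columns ρ,ℓ; rank = 2
Pivot set = {ρ,ℓ}, free = {m,D}
RREF:
  r0: [   1    0    1    0]
  r1: [   0    1    3    1]
Fix exponent of D at 1, m at 0; solve each RREF row for its pivot's exponent:
  r0: exp(ρ) + (0)·1 = 0 ⇒ exp(ρ) = 0
  r1: exp(ℓ) + (1)·1 = 0 ⇒ exp(ℓ) = -1
Π_2 = ℓ^-1 · D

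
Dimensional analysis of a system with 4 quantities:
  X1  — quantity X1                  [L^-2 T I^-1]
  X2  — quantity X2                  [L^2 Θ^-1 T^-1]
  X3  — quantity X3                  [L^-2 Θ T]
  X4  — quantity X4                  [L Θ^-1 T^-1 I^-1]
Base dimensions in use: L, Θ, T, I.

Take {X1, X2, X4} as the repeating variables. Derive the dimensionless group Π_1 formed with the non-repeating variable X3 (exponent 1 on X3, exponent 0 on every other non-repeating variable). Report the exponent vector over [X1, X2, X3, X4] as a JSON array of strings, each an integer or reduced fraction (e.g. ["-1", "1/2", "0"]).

Write exponents as rows L,Θ,T,I / cols X1,X2,X3,X4:
  L: [-2  2 -2  1]
  Θ: [ 0 -1  1 -1]
  T: [ 1 -1  1 -1]
  I: [-1  0  0 -1]
Row reduction gives pivot columns X1,X2,X4; rank = 3
Repeat: X1,X2,X4; free: X3
RREF:
  r0: [   1    0    0    0]
  r1: [   0    1   -1    0]
  r2: [   0    0    0    1]
  r3: [   0    0    0    0]
Fix exponent of X3 at 1; solve each RREF row for its pivot's exponent:
  r0: exp(X1) + (0)·1 = 0 ⇒ exp(X1) = 0
  r1: exp(X2) + (-1)·1 = 0 ⇒ exp(X2) = 1
  r2: exp(X4) + (0)·1 = 0 ⇒ exp(X4) = 0
Π_1 = X2 · X3

["0", "1", "1", "0"]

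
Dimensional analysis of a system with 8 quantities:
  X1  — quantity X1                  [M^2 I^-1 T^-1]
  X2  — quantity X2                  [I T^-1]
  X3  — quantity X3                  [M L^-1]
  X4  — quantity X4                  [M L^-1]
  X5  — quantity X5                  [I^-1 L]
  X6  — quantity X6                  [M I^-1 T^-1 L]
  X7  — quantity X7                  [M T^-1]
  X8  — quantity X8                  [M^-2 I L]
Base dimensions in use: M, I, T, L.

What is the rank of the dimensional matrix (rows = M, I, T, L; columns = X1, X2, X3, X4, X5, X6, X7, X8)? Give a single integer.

Dimensional matrix (M×I×T×L by X1×X2×X3×X4×X5×X6×X7×X8):
  M: [ 2  0  1  1  0  1  1 -2]
  I: [-1  1  0  0 -1 -1  0  1]
  T: [-1 -1  0  0  0 -1 -1  0]
  L: [ 0  0 -1 -1  1  1  0  1]
Echelon form has 3 nonzero rows (pivots: X1,X2,X3)

3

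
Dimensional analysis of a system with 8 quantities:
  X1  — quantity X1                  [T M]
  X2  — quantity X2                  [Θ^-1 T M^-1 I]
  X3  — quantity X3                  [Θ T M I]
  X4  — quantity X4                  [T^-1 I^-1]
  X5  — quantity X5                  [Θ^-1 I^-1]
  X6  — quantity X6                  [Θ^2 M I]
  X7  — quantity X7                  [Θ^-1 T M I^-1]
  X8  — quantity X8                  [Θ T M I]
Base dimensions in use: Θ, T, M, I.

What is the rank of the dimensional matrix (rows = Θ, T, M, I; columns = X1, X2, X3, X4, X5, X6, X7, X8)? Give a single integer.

3

Exponent matrix [Θ,T,M,I] × [X1,X2,X3,X4,X5,X6,X7,X8]:
  Θ: [ 0 -1  1  0 -1  2 -1  1]
  T: [ 1  1  1 -1  0  0  1  1]
  M: [ 1 -1  1  0  0  1  1  1]
  I: [ 0  1  1 -1 -1  1 -1  1]
Row reduction gives pivot columns X1,X2,X3; rank = 3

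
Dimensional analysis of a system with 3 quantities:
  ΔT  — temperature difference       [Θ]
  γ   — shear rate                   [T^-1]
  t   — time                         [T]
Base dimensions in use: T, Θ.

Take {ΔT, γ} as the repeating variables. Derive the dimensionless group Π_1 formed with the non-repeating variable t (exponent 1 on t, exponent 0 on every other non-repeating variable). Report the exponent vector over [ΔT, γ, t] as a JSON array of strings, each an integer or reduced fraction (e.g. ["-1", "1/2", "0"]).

["0", "1", "1"]

Exponent matrix [T,Θ] × [ΔT,γ,t]:
  T: [ 0 -1  1]
  Θ: [ 1  0  0]
Echelon form has 2 nonzero rows (pivots: ΔT,γ)
Pivot set = {ΔT,γ}, free = {t}
RREF:
  r0: [   1    0    0]
  r1: [   0    1   -1]
Fix exponent of t at 1; solve each RREF row for its pivot's exponent:
  r0: exp(ΔT) + (0)·1 = 0 ⇒ exp(ΔT) = 0
  r1: exp(γ) + (-1)·1 = 0 ⇒ exp(γ) = 1
Π_1 = γ · t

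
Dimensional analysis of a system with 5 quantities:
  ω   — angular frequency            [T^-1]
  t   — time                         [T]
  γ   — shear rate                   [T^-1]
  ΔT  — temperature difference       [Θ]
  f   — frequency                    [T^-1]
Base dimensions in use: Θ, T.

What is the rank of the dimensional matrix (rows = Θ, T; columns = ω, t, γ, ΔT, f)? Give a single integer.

Dimensional matrix (Θ×T by ω×t×γ×ΔT×f):
  Θ: [ 0  0  0  1  0]
  T: [-1  1 -1  0 -1]
RREF → pivots at {ω,ΔT} ⇒ r = 2

2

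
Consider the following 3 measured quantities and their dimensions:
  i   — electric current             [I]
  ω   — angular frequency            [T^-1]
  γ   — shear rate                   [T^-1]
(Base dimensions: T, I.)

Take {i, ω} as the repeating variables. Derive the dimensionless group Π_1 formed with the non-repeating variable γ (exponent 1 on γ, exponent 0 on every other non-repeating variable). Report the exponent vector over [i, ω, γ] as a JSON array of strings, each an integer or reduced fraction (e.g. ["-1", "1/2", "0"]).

Exponent matrix [T,I] × [i,ω,γ]:
  T: [ 0 -1 -1]
  I: [ 1  0  0]
RREF → pivots at {i,ω} ⇒ r = 2
Repeat: i,ω; free: γ
RREF:
  r0: [   1    0    0]
  r1: [   0    1    1]
Fix exponent of γ at 1; solve each RREF row for its pivot's exponent:
  r0: exp(i) + (0)·1 = 0 ⇒ exp(i) = 0
  r1: exp(ω) + (1)·1 = 0 ⇒ exp(ω) = -1
Π_1 = ω^-1 · γ

["0", "-1", "1"]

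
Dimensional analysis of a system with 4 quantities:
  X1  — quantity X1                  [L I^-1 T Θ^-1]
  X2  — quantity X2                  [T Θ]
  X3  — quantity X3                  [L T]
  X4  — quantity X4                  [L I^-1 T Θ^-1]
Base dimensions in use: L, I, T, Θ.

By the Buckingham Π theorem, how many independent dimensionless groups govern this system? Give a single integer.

1

Write exponents as rows L,I,T,Θ / cols X1,X2,X3,X4:
  L: [ 1  0  1  1]
  I: [-1  0  0 -1]
  T: [ 1  1  1  1]
  Θ: [-1  1  0 -1]
Echelon form has 3 nonzero rows (pivots: X1,X2,X3)
4 vars − rank 3 = 1 Π group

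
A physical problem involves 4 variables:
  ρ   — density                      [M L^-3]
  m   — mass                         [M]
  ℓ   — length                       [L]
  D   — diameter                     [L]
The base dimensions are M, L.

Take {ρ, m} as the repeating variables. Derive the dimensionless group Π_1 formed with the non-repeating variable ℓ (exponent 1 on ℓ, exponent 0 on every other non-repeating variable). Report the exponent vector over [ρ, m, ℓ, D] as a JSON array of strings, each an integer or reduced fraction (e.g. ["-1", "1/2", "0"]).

Write exponents as rows M,L / cols ρ,m,ℓ,D:
  M: [ 1  1  0  0]
  L: [-3  0  1  1]
RREF → pivots at {ρ,m} ⇒ r = 2
Repeat: ρ,m; free: ℓ,D
RREF:
  r0: [   1    0 -1/3 -1/3]
  r1: [   0    1  1/3  1/3]
Fix exponent of ℓ at 1, D at 0; solve each RREF row for its pivot's exponent:
  r0: exp(ρ) + (-1/3)·1 = 0 ⇒ exp(ρ) = 1/3
  r1: exp(m) + (1/3)·1 = 0 ⇒ exp(m) = -1/3
Π_1 = ρ^(1/3) · m^(-1/3) · ℓ

["1/3", "-1/3", "1", "0"]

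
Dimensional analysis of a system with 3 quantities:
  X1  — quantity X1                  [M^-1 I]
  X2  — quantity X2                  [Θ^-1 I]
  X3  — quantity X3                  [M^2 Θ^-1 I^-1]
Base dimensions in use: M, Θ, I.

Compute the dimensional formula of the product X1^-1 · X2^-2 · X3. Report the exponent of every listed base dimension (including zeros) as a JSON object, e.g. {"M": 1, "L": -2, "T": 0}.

{"M": 3, "Θ": 1, "I": -4}

Exponent matrix [M,Θ,I] × [X1,X2,X3]:
  M: [-1  0  2]
  Θ: [ 0 -1 -1]
  I: [ 1  1 -1]
  [M]: (-1)·-1+(-2)·0+(1)·2 = 3
  [Θ]: (-1)·0+(-2)·-1+(1)·-1 = 1
  [I]: (-1)·1+(-2)·1+(1)·-1 = -4
⇒ M^3 Θ I^-4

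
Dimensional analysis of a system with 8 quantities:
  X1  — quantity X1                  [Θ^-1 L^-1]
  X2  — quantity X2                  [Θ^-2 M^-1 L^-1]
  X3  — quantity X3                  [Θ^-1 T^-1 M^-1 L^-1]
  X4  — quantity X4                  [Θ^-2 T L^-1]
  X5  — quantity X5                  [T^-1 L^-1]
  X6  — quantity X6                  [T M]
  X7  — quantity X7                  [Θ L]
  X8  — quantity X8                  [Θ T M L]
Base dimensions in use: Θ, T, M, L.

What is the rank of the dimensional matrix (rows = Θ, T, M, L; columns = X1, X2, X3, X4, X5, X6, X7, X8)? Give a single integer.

Write exponents as rows Θ,T,M,L / cols X1,X2,X3,X4,X5,X6,X7,X8:
  Θ: [-1 -2 -1 -2  0  0  1  1]
  T: [ 0  0 -1  1 -1  1  0  1]
  M: [ 0 -1 -1  0  0  1  0  1]
  L: [-1 -1 -1 -1 -1  0  1  1]
Row reduction gives pivot columns X1,X2,X3; rank = 3

3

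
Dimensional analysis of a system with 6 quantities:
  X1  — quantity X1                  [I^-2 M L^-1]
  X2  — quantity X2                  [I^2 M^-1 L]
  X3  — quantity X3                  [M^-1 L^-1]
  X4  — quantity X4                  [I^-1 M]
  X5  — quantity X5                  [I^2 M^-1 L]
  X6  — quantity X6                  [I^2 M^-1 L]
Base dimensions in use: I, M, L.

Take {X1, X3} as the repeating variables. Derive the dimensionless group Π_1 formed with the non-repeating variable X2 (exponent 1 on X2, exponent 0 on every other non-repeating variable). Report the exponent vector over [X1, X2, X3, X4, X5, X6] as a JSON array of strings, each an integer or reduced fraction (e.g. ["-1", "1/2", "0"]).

["1", "1", "0", "0", "0", "0"]

Dimensional matrix (I×M×L by X1×X2×X3×X4×X5×X6):
  I: [-2  2  0 -1  2  2]
  M: [ 1 -1 -1  1 -1 -1]
  L: [-1  1 -1  0  1  1]
Echelon form has 2 nonzero rows (pivots: X1,X3)
Pivot set = {X1,X3}, free = {X2,X4,X5,X6}
RREF:
  r0: [   1   -1    0  1/2   -1   -1]
  r1: [   0    0    1 -1/2    0    0]
  r2: [   0    0    0    0    0    0]
Fix exponent of X2 at 1, X4 at 0, X5 at 0, X6 at 0; solve each RREF row for its pivot's exponent:
  r0: exp(X1) + (-1)·1 = 0 ⇒ exp(X1) = 1
  r1: exp(X3) + (0)·1 = 0 ⇒ exp(X3) = 0
Π_1 = X1 · X2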